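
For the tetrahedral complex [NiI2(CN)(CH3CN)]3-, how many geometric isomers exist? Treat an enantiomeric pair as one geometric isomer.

In a tetrahedral complex all four positions are equivalent and every pair of ligands is adjacent — there is no cis/trans distinction.
Only one geometric arrangement is possible.

1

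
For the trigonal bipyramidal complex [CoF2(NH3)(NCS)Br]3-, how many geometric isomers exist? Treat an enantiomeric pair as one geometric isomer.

7

In a trigonal bipyramid the two axial positions differ from the three equatorial ones.
Systematic enumeration (placing each ligand type in turn and discarding arrangements equivalent by rotation or reflection) gives 7 geometric isomers.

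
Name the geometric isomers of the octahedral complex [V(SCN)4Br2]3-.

In an octahedral complex each vertex has one trans partner and four cis neighbours.
There are 2 geometric isomers: Br trans; Br cis.

cis and trans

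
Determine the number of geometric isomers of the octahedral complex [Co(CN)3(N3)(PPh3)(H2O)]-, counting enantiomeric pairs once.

4

There are 4 geometric isomers: CN mer (3 arrangements); CN fac (chiral).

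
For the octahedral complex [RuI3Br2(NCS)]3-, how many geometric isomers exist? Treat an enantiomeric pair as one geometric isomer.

An octahedron has six vertices in three trans pairs; every non-trans pair is cis.
Systematic placement gives 3 geometric isomers: I mer, Br trans; I fac, Br cis; I mer, Br cis.

3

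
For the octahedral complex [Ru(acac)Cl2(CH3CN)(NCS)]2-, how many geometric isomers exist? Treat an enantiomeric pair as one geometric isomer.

In an octahedral complex each vertex has one trans partner and four cis neighbours.
Each acac is bidentate and must span two cis positions.
Systematic placement gives 4 geometric isomers: Cl cis (3 arrangements, 2 chiral); Cl trans.

4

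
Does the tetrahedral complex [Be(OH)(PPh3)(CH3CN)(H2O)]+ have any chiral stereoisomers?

All four vertices of a tetrahedron are equivalent and mutually adjacent, so cis/trans isomerism cannot arise.
Only one geometric arrangement is possible; it has no improper symmetry element, so it exists as a pair of enantiomers (2 stereoisomers).

yes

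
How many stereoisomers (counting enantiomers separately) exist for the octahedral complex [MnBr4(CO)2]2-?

An octahedron has six vertices in three trans pairs; every non-trans pair is cis.
The distinct arrangements are (2 in all): CO trans; CO cis.
Each arrangement has an internal mirror plane or centre of symmetry, so none is chiral.

2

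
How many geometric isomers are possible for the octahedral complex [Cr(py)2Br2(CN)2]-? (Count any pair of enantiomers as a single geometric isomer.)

The distinct arrangements are (5 in all): py trans, Br trans, CN trans; py cis, Br trans, CN cis; py trans, Br cis, CN cis; py cis, Br cis, CN cis (chiral); py cis, Br cis, CN trans.

5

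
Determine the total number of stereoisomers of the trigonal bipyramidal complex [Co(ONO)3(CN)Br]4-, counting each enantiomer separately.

4

In a trigonal bipyramid the two axial positions differ from the three equatorial ones.
Working through the distinct placements yields 4 geometric isomers: CN axial, Br axial; CN equatorial, Br axial; CN axial, Br equatorial; CN equatorial, Br equatorial.
Each arrangement has an internal mirror plane or centre of symmetry, so none is chiral.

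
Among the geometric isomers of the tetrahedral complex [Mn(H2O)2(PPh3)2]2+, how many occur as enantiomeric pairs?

0

In a tetrahedral complex all four positions are equivalent and every pair of ligands is adjacent — there is no cis/trans distinction.
Only one geometric arrangement is possible.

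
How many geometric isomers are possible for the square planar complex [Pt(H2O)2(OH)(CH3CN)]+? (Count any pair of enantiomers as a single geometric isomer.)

2

A square has two trans pairs of vertices; adjacent vertices are cis.
There are 2 geometric isomers: H2O cis; H2O trans.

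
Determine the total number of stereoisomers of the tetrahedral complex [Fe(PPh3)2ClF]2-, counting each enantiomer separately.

1

All four vertices of a tetrahedron are equivalent and mutually adjacent, so cis/trans isomerism cannot arise.
Only one geometric arrangement is possible.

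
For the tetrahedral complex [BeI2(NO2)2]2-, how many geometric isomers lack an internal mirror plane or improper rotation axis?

0

Only one geometric arrangement is possible.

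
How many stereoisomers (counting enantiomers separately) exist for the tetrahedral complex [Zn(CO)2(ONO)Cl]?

In a tetrahedral complex all four positions are equivalent and every pair of ligands is adjacent — there is no cis/trans distinction.
Only one geometric arrangement is possible.

1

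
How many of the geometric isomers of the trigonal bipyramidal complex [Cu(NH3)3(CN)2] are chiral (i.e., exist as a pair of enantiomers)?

0

In a trigonal bipyramid the two axial positions differ from the three equatorial ones.
Systematic placement gives 3 geometric isomers: CN both axial; CN one axial, one equatorial; CN both equatorial.
Each arrangement has an internal mirror plane or centre of symmetry, so none is chiral.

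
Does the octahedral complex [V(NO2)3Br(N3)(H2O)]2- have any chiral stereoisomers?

An octahedron has six vertices in three trans pairs; every non-trans pair is cis.
There are 4 geometric isomers: NO2 mer (3 arrangements); NO2 fac (chiral).
One of these lacks any improper symmetry element and so occurs as an enantiomeric pair, giving 4 + 1 = 5 stereoisomers in total.

yes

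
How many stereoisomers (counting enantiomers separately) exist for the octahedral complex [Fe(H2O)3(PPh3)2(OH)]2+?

3

An octahedron has six vertices in three trans pairs; every non-trans pair is cis.
There are 3 geometric isomers: H2O mer, PPh3 trans; H2O mer, PPh3 cis; H2O fac, PPh3 cis.
Each arrangement has an internal mirror plane or centre of symmetry, so none is chiral.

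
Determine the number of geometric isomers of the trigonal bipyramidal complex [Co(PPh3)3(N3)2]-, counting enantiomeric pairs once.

3

A trigonal bipyramid has two axial and three equatorial sites, which are chemically inequivalent.
Systematic placement gives 3 geometric isomers: N3 both axial; N3 one axial, one equatorial; N3 both equatorial.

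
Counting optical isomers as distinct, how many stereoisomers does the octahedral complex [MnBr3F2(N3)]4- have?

3

An octahedron has six vertices in three trans pairs; every non-trans pair is cis.
The distinct arrangements are (3 in all): Br mer, F cis; Br mer, F trans; Br fac, F cis.
Each arrangement has an internal mirror plane or centre of symmetry, so none is chiral.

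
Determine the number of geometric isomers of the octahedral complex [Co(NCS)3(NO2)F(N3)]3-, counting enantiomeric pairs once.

4

Working through the distinct placements yields 4 geometric isomers: NCS mer (3 arrangements); NCS fac (chiral).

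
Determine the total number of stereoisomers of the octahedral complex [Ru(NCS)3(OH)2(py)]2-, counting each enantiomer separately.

Systematic placement gives 3 geometric isomers: NCS mer, OH cis; NCS mer, OH trans; NCS fac, OH cis.
Each arrangement has an internal mirror plane or centre of symmetry, so none is chiral.

3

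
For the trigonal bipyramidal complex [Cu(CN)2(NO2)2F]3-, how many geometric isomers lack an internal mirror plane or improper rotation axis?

1

In a trigonal bipyramid the two axial positions differ from the three equatorial ones.
Placing the ligands in turn and identifying arrangements related by rotation or reflection leaves 5 distinct geometric isomers.
One of these lacks any improper symmetry element and so occurs as an enantiomeric pair, giving 5 + 1 = 6 stereoisomers in total.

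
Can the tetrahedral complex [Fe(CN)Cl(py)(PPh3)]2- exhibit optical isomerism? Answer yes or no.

In a tetrahedral complex all four positions are equivalent and every pair of ligands is adjacent — there is no cis/trans distinction.
Only one geometric arrangement is possible; it has no improper symmetry element, so it exists as a pair of enantiomers (2 stereoisomers).

yes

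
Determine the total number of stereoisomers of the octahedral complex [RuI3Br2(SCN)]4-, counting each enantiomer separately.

In an octahedral complex each vertex has one trans partner and four cis neighbours.
The distinct arrangements are (3 in all): I mer, Br trans; I fac, Br cis; I mer, Br cis.
Each arrangement has an internal mirror plane or centre of symmetry, so none is chiral.

3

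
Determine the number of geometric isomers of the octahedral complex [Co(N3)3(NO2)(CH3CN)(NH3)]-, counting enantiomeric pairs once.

4

The six octahedral sites form three mutually perpendicular trans pairs.
The distinct arrangements are (4 in all): N3 mer (3 arrangements); N3 fac (chiral).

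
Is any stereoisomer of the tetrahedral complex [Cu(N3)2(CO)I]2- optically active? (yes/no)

no

All four vertices of a tetrahedron are equivalent and mutually adjacent, so cis/trans isomerism cannot arise.
Only one geometric arrangement is possible.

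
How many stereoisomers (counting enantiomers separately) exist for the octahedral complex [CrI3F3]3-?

The six octahedral sites form three mutually perpendicular trans pairs.
Systematic placement gives 2 geometric isomers: I mer; I fac.
Each arrangement has an internal mirror plane or centre of symmetry, so none is chiral.

2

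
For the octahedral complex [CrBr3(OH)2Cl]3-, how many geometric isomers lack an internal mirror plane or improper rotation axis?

The six octahedral sites form three mutually perpendicular trans pairs.
The distinct arrangements are (3 in all): Br mer, OH trans; Br mer, OH cis; Br fac, OH cis.
Each arrangement has an internal mirror plane or centre of symmetry, so none is chiral.

0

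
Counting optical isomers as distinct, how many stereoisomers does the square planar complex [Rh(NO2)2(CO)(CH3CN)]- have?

In a square planar complex each vertex has one trans partner and two cis neighbours.
There are 2 geometric isomers: NO2 cis; NO2 trans.
Each arrangement has an internal mirror plane or centre of symmetry, so none is chiral.

2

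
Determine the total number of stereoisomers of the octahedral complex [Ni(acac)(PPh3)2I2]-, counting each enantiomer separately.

An octahedron has six vertices in three trans pairs; every non-trans pair is cis.
Each acac is bidentate and must span two cis positions.
Working through the distinct placements yields 3 geometric isomers: PPh3 cis, I trans; PPh3 cis, I cis (chiral); PPh3 trans, I cis.
One of these lacks any improper symmetry element and so occurs as an enantiomeric pair, giving 3 + 1 = 4 stereoisomers in total.

4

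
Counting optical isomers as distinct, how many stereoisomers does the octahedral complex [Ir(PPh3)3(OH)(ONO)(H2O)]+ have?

The six octahedral sites form three mutually perpendicular trans pairs.
Working through the distinct placements yields 4 geometric isomers: PPh3 mer (3 arrangements); PPh3 fac (chiral).
One of these lacks any improper symmetry element and so occurs as an enantiomeric pair, giving 4 + 1 = 5 stereoisomers in total.

5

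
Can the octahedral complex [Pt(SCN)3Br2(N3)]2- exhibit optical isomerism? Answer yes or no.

no

An octahedron has six vertices in three trans pairs; every non-trans pair is cis.
The distinct arrangements are (3 in all): SCN mer, Br trans; SCN mer, Br cis; SCN fac, Br cis.
Each arrangement has an internal mirror plane or centre of symmetry, so none is chiral.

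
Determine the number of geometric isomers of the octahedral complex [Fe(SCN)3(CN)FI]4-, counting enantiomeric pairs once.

The distinct arrangements are (4 in all): SCN mer (3 arrangements); SCN fac (chiral).

4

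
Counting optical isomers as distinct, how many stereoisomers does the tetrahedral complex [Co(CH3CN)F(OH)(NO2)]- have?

All four vertices of a tetrahedron are equivalent and mutually adjacent, so cis/trans isomerism cannot arise.
Only one geometric arrangement is possible; it has no improper symmetry element, so it exists as a pair of enantiomers (2 stereoisomers).

2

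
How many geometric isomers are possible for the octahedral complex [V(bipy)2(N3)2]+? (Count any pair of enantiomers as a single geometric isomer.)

In an octahedral complex each vertex has one trans partner and four cis neighbours.
Each bipy is bidentate and must span two cis positions.
The distinct arrangements are (2 in all): N3 trans; N3 cis (chiral).

2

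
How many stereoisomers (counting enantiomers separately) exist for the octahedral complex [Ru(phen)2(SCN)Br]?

An octahedron has six vertices in three trans pairs; every non-trans pair is cis.
Each phen is bidentate and must span two cis positions.
Systematic placement gives 2 geometric isomers: SCN and Br mutually trans; SCN and Br mutually cis (chiral).
One of these lacks any improper symmetry element and so occurs as an enantiomeric pair, giving 2 + 1 = 3 stereoisomers in total.

3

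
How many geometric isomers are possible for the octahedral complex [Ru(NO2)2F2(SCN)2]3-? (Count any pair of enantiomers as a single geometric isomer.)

Systematic placement gives 5 geometric isomers: NO2 trans, F trans, SCN trans; NO2 cis, F trans, SCN cis; NO2 cis, F cis, SCN trans; NO2 cis, F cis, SCN cis (chiral); NO2 trans, F cis, SCN cis.

5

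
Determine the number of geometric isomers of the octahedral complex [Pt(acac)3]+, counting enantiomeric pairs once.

In an octahedral complex each vertex has one trans partner and four cis neighbours.
Each acac is bidentate and must span two cis positions.
Only one geometric arrangement is possible; it has no improper symmetry element, so it exists as a pair of enantiomers (2 stereoisomers).

1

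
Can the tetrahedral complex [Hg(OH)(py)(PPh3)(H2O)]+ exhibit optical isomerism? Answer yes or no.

yes

All four vertices of a tetrahedron are equivalent and mutually adjacent, so cis/trans isomerism cannot arise.
Only one geometric arrangement is possible; it has no improper symmetry element, so it exists as a pair of enantiomers (2 stereoisomers).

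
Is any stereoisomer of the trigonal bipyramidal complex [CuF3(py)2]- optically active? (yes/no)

The distinct arrangements are (3 in all): py both equatorial; py one axial, one equatorial; py both axial.
Each arrangement has an internal mirror plane or centre of symmetry, so none is chiral.

no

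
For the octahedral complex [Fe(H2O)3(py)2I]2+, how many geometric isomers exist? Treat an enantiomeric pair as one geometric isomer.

3

The six octahedral sites form three mutually perpendicular trans pairs.
Systematic placement gives 3 geometric isomers: H2O mer, py trans; H2O mer, py cis; H2O fac, py cis.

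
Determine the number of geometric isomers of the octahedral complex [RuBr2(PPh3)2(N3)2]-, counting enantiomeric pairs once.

5

An octahedron has six vertices in three trans pairs; every non-trans pair is cis.
Working through the distinct placements yields 5 geometric isomers: Br trans, PPh3 trans, N3 trans; Br trans, PPh3 cis, N3 cis; Br cis, PPh3 trans, N3 cis; Br cis, PPh3 cis, N3 cis (chiral); Br cis, PPh3 cis, N3 trans.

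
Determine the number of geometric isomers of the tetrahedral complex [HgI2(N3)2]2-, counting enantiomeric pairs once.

1

All four vertices of a tetrahedron are equivalent and mutually adjacent, so cis/trans isomerism cannot arise.
Only one geometric arrangement is possible.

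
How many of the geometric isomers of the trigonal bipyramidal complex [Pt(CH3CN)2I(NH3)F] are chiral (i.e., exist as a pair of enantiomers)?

In a trigonal bipyramid the two axial positions differ from the three equatorial ones.
Systematic enumeration (placing each ligand type in turn and discarding arrangements equivalent by rotation or reflection) gives 7 geometric isomers.
Of these, 3 lack any improper symmetry element and so occur as enantiomeric pairs, giving 7 + 3 = 10 stereoisomers in total.

3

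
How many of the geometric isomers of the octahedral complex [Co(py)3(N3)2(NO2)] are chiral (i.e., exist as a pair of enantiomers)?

0

In an octahedral complex each vertex has one trans partner and four cis neighbours.
The distinct arrangements are (3 in all): py mer, N3 trans; py mer, N3 cis; py fac, N3 cis.
Each arrangement has an internal mirror plane or centre of symmetry, so none is chiral.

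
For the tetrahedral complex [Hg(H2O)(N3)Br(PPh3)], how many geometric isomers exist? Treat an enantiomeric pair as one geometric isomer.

1

Only one geometric arrangement is possible; it has no improper symmetry element, so it exists as a pair of enantiomers (2 stereoisomers).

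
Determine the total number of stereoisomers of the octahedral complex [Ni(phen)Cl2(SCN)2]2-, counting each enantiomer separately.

Each phen is bidentate and must span two cis positions.
Working through the distinct placements yields 3 geometric isomers: Cl trans, SCN cis; Cl cis, SCN cis (chiral); Cl cis, SCN trans.
One of these lacks any improper symmetry element and so occurs as an enantiomeric pair, giving 3 + 1 = 4 stereoisomers in total.

4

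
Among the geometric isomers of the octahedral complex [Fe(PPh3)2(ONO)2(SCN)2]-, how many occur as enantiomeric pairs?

The six octahedral sites form three mutually perpendicular trans pairs.
The distinct arrangements are (5 in all): PPh3 trans, ONO trans, SCN trans; PPh3 cis, ONO trans, SCN cis; PPh3 cis, ONO cis, SCN trans; PPh3 cis, ONO cis, SCN cis (chiral); PPh3 trans, ONO cis, SCN cis.
One of these lacks any improper symmetry element and so occurs as an enantiomeric pair, giving 5 + 1 = 6 stereoisomers in total.

1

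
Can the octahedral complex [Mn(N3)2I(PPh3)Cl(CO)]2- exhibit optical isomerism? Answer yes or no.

The six octahedral sites form three mutually perpendicular trans pairs.
Exhaustive case analysis gives 9 geometric isomers.
Of these, 6 lack any improper symmetry element and so occur as enantiomeric pairs, giving 9 + 6 = 15 stereoisomers in total.

yes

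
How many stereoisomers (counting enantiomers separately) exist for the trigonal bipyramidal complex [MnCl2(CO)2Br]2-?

Systematic enumeration (placing each ligand type in turn and discarding arrangements equivalent by rotation or reflection) gives 5 geometric isomers.
One of these lacks any improper symmetry element and so occurs as an enantiomeric pair, giving 5 + 1 = 6 stereoisomers in total.

6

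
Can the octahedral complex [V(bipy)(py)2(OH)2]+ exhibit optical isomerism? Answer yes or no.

yes

In an octahedral complex each vertex has one trans partner and four cis neighbours.
Each bipy is bidentate and must span two cis positions.
There are 3 geometric isomers: py cis, OH trans; py trans, OH cis; py cis, OH cis (chiral).
One of these lacks any improper symmetry element and so occurs as an enantiomeric pair, giving 3 + 1 = 4 stereoisomers in total.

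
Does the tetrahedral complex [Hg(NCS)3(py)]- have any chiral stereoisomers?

no

All four vertices of a tetrahedron are equivalent and mutually adjacent, so cis/trans isomerism cannot arise.
Only one geometric arrangement is possible.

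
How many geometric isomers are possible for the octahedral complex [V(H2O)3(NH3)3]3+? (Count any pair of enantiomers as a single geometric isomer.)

The six octahedral sites form three mutually perpendicular trans pairs.
There are 2 geometric isomers: H2O mer; H2O fac.

2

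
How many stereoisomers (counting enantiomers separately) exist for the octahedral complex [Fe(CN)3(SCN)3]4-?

Systematic placement gives 2 geometric isomers: CN mer; CN fac.
Each arrangement has an internal mirror plane or centre of symmetry, so none is chiral.

2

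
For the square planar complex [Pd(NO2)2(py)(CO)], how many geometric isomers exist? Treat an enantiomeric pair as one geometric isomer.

2

A square has two trans pairs of vertices; adjacent vertices are cis.
Systematic placement gives 2 geometric isomers: NO2 cis; NO2 trans.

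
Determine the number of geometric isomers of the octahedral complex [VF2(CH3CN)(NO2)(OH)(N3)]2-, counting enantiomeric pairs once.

An octahedron has six vertices in three trans pairs; every non-trans pair is cis.
Placing the ligands in turn and identifying arrangements related by rotation or reflection leaves 9 distinct geometric isomers.

9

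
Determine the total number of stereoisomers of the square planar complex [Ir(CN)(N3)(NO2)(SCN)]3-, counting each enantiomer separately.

In a square planar complex each vertex has one trans partner and two cis neighbours.
The distinct arrangements are (3 in all): (CN/NO2 trans, N3/SCN trans); (CN/SCN trans, N3/NO2 trans); (CN/N3 trans, NO2/SCN trans).
Each arrangement has an internal mirror plane or centre of symmetry, so none is chiral.

3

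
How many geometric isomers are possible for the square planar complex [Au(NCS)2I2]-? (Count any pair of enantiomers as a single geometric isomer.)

There are 2 geometric isomers: NCS cis; NCS trans.

2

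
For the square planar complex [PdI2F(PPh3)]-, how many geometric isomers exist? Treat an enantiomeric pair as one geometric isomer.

2

Systematic placement gives 2 geometric isomers: I cis; I trans.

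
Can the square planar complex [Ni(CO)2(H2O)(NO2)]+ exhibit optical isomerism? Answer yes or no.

A square has two trans pairs of vertices; adjacent vertices are cis.
There are 2 geometric isomers: CO cis; CO trans.
Each arrangement has an internal mirror plane or centre of symmetry, so none is chiral.

no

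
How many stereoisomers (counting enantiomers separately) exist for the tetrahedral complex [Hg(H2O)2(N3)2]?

1

Only one geometric arrangement is possible.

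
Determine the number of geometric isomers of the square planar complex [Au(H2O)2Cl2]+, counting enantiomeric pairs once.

In a square planar complex each vertex has one trans partner and two cis neighbours.
There are 2 geometric isomers: H2O cis; H2O trans.

2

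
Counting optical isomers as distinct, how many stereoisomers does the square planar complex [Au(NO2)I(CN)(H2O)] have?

3

In a square planar complex each vertex has one trans partner and two cis neighbours.
Systematic placement gives 3 geometric isomers: (CN/I trans, H2O/NO2 trans); (CN/NO2 trans, H2O/I trans); (CN/H2O trans, I/NO2 trans).
Each arrangement has an internal mirror plane or centre of symmetry, so none is chiral.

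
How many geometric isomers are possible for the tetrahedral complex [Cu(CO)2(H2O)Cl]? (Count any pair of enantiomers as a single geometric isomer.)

All four vertices of a tetrahedron are equivalent and mutually adjacent, so cis/trans isomerism cannot arise.
Only one geometric arrangement is possible.

1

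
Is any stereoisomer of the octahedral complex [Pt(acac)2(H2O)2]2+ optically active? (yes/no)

yes

An octahedron has six vertices in three trans pairs; every non-trans pair is cis.
Each acac is bidentate and must span two cis positions.
The distinct arrangements are (2 in all): H2O trans; H2O cis (chiral).
One of these lacks any improper symmetry element and so occurs as an enantiomeric pair, giving 2 + 1 = 3 stereoisomers in total.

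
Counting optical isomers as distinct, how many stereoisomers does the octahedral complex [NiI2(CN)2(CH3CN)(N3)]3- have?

Systematic placement gives 6 geometric isomers: I cis, CN cis (3 arrangements, 2 chiral); I trans, CN cis; I cis, CN trans; I trans, CN trans.
Of these, 2 lack any improper symmetry element and so occur as enantiomeric pairs, giving 6 + 2 = 8 stereoisomers in total.

8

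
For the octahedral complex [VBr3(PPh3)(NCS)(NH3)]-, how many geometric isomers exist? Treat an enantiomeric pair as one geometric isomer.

4

The distinct arrangements are (4 in all): Br mer (3 arrangements); Br fac (chiral).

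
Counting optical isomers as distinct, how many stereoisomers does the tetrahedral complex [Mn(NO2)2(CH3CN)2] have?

1

All four vertices of a tetrahedron are equivalent and mutually adjacent, so cis/trans isomerism cannot arise.
Only one geometric arrangement is possible.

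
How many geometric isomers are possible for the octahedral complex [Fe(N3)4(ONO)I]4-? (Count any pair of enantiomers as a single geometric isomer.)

2

In an octahedral complex each vertex has one trans partner and four cis neighbours.
The distinct arrangements are (2 in all): ONO and I mutually cis; ONO and I mutually trans.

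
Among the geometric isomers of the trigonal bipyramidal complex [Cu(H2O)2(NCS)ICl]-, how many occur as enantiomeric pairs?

Exhaustive case analysis gives 7 geometric isomers.
Of these, 3 lack any improper symmetry element and so occur as enantiomeric pairs, giving 7 + 3 = 10 stereoisomers in total.

3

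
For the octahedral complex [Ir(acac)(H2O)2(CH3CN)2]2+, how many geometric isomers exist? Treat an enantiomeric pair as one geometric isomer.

3

The six octahedral sites form three mutually perpendicular trans pairs.
Each acac is bidentate and must span two cis positions.
Working through the distinct placements yields 3 geometric isomers: H2O cis, CH3CN trans; H2O cis, CH3CN cis (chiral); H2O trans, CH3CN cis.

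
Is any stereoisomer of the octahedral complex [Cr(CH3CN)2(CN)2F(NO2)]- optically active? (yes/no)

In an octahedral complex each vertex has one trans partner and four cis neighbours.
Systematic placement gives 6 geometric isomers: CH3CN trans, CN trans; CH3CN trans, CN cis; CH3CN cis, CN cis (3 arrangements, 2 chiral); CH3CN cis, CN trans.
Of these, 2 lack any improper symmetry element and so occur as enantiomeric pairs, giving 6 + 2 = 8 stereoisomers in total.

yes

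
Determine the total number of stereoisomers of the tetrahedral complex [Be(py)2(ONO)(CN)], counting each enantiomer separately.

Only one geometric arrangement is possible.

1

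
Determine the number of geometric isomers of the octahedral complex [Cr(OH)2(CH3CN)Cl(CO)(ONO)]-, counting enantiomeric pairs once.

In an octahedral complex each vertex has one trans partner and four cis neighbours.
Exhaustive case analysis gives 9 geometric isomers.

9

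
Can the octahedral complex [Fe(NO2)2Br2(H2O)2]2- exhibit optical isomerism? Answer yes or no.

In an octahedral complex each vertex has one trans partner and four cis neighbours.
Systematic placement gives 5 geometric isomers: NO2 trans, Br trans, H2O trans; NO2 cis, Br trans, H2O cis; NO2 trans, Br cis, H2O cis; NO2 cis, Br cis, H2O cis (chiral); NO2 cis, Br cis, H2O trans.
One of these lacks any improper symmetry element and so occurs as an enantiomeric pair, giving 5 + 1 = 6 stereoisomers in total.

yes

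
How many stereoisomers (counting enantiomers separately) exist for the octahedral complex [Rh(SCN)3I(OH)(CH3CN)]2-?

There are 4 geometric isomers: SCN mer (3 arrangements); SCN fac (chiral).
One of these lacks any improper symmetry element and so occurs as an enantiomeric pair, giving 4 + 1 = 5 stereoisomers in total.

5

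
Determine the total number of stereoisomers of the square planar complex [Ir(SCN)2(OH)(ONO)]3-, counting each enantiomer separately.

In a square planar complex each vertex has one trans partner and two cis neighbours.
There are 2 geometric isomers: SCN cis; SCN trans.
Each arrangement has an internal mirror plane or centre of symmetry, so none is chiral.

2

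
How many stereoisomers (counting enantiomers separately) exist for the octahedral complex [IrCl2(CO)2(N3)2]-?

6

An octahedron has six vertices in three trans pairs; every non-trans pair is cis.
The distinct arrangements are (5 in all): Cl trans, CO trans, N3 trans; Cl cis, CO trans, N3 cis; Cl cis, CO cis, N3 trans; Cl cis, CO cis, N3 cis (chiral); Cl trans, CO cis, N3 cis.
One of these lacks any improper symmetry element and so occurs as an enantiomeric pair, giving 5 + 1 = 6 stereoisomers in total.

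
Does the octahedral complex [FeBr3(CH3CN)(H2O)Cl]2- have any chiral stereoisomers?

yes

The six octahedral sites form three mutually perpendicular trans pairs.
There are 4 geometric isomers: Br mer (3 arrangements); Br fac (chiral).
One of these lacks any improper symmetry element and so occurs as an enantiomeric pair, giving 4 + 1 = 5 stereoisomers in total.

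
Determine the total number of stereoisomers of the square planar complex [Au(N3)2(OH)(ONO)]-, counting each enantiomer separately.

A square has two trans pairs of vertices; adjacent vertices are cis.
Systematic placement gives 2 geometric isomers: N3 cis; N3 trans.
Each arrangement has an internal mirror plane or centre of symmetry, so none is chiral.

2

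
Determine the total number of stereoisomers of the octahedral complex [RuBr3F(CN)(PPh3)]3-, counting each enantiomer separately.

Working through the distinct placements yields 4 geometric isomers: Br mer (3 arrangements); Br fac (chiral).
One of these lacks any improper symmetry element and so occurs as an enantiomeric pair, giving 4 + 1 = 5 stereoisomers in total.

5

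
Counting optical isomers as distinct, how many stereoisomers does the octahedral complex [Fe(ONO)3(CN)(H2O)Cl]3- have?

The six octahedral sites form three mutually perpendicular trans pairs.
The distinct arrangements are (4 in all): ONO mer (3 arrangements); ONO fac (chiral).
One of these lacks any improper symmetry element and so occurs as an enantiomeric pair, giving 4 + 1 = 5 stereoisomers in total.

5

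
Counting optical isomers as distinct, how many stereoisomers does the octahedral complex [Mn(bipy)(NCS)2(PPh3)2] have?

In an octahedral complex each vertex has one trans partner and four cis neighbours.
Each bipy is bidentate and must span two cis positions.
The distinct arrangements are (3 in all): NCS trans, PPh3 cis; NCS cis, PPh3 cis (chiral); NCS cis, PPh3 trans.
One of these lacks any improper symmetry element and so occurs as an enantiomeric pair, giving 3 + 1 = 4 stereoisomers in total.

4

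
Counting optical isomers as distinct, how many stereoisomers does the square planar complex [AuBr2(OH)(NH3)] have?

2

Systematic placement gives 2 geometric isomers: Br cis; Br trans.
Each arrangement has an internal mirror plane or centre of symmetry, so none is chiral.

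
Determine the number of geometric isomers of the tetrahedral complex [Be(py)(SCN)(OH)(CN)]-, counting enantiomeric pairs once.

1

Only one geometric arrangement is possible; it has no improper symmetry element, so it exists as a pair of enantiomers (2 stereoisomers).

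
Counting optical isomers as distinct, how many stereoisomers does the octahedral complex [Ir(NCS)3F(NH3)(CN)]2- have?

5

An octahedron has six vertices in three trans pairs; every non-trans pair is cis.
Working through the distinct placements yields 4 geometric isomers: NCS mer (3 arrangements); NCS fac (chiral).
One of these lacks any improper symmetry element and so occurs as an enantiomeric pair, giving 4 + 1 = 5 stereoisomers in total.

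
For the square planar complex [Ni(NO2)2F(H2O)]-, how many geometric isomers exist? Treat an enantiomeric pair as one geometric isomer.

Systematic placement gives 2 geometric isomers: NO2 cis; NO2 trans.

2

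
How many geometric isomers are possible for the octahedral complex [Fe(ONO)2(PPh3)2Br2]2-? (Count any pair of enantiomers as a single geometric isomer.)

The six octahedral sites form three mutually perpendicular trans pairs.
There are 5 geometric isomers: ONO trans, PPh3 trans, Br trans; ONO cis, PPh3 cis, Br trans; ONO cis, PPh3 trans, Br cis; ONO cis, PPh3 cis, Br cis (chiral); ONO trans, PPh3 cis, Br cis.

5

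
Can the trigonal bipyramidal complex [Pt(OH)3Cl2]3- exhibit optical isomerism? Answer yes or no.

A trigonal bipyramid has two axial and three equatorial sites, which are chemically inequivalent.
The distinct arrangements are (3 in all): Cl both axial; Cl one axial, one equatorial; Cl both equatorial.
Each arrangement has an internal mirror plane or centre of symmetry, so none is chiral.

no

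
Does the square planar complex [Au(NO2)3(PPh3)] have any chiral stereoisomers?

A square has two trans pairs of vertices; adjacent vertices are cis.
Only one geometric arrangement is possible.

no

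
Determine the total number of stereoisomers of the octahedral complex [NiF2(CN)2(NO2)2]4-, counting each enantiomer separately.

6

Working through the distinct placements yields 5 geometric isomers: F trans, CN trans, NO2 trans; F cis, CN trans, NO2 cis; F cis, CN cis, NO2 trans; F cis, CN cis, NO2 cis (chiral); F trans, CN cis, NO2 cis.
One of these lacks any improper symmetry element and so occurs as an enantiomeric pair, giving 5 + 1 = 6 stereoisomers in total.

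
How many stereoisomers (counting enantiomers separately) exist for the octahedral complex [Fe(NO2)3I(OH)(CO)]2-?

5

The six octahedral sites form three mutually perpendicular trans pairs.
Working through the distinct placements yields 4 geometric isomers: NO2 mer (3 arrangements); NO2 fac (chiral).
One of these lacks any improper symmetry element and so occurs as an enantiomeric pair, giving 4 + 1 = 5 stereoisomers in total.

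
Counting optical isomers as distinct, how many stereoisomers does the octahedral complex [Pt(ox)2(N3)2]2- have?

In an octahedral complex each vertex has one trans partner and four cis neighbours.
Each ox is bidentate and must span two cis positions.
Working through the distinct placements yields 2 geometric isomers: N3 trans; N3 cis (chiral).
One of these lacks any improper symmetry element and so occurs as an enantiomeric pair, giving 2 + 1 = 3 stereoisomers in total.

3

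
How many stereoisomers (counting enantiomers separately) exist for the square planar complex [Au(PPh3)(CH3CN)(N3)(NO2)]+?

A square has two trans pairs of vertices; adjacent vertices are cis.
Systematic placement gives 3 geometric isomers: (CH3CN/NO2 trans, N3/PPh3 trans); (CH3CN/PPh3 trans, N3/NO2 trans); (CH3CN/N3 trans, NO2/PPh3 trans).
Each arrangement has an internal mirror plane or centre of symmetry, so none is chiral.

3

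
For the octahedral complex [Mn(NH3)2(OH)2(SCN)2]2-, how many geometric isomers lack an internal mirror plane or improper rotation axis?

The distinct arrangements are (5 in all): NH3 trans, OH trans, SCN trans; NH3 trans, OH cis, SCN cis; NH3 cis, OH cis, SCN trans; NH3 cis, OH cis, SCN cis (chiral); NH3 cis, OH trans, SCN cis.
One of these lacks any improper symmetry element and so occurs as an enantiomeric pair, giving 5 + 1 = 6 stereoisomers in total.

1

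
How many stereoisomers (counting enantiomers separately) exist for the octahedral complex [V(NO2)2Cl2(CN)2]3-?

The six octahedral sites form three mutually perpendicular trans pairs.
The distinct arrangements are (5 in all): NO2 trans, Cl trans, CN trans; NO2 cis, Cl cis, CN trans; NO2 trans, Cl cis, CN cis; NO2 cis, Cl cis, CN cis (chiral); NO2 cis, Cl trans, CN cis.
One of these lacks any improper symmetry element and so occurs as an enantiomeric pair, giving 5 + 1 = 6 stereoisomers in total.

6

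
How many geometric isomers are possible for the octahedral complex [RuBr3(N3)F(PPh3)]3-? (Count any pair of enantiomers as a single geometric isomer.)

An octahedron has six vertices in three trans pairs; every non-trans pair is cis.
Working through the distinct placements yields 4 geometric isomers: Br mer (3 arrangements); Br fac (chiral).

4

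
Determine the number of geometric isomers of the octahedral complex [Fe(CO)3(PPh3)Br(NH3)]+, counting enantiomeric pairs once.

An octahedron has six vertices in three trans pairs; every non-trans pair is cis.
The distinct arrangements are (4 in all): CO mer (3 arrangements); CO fac (chiral).

4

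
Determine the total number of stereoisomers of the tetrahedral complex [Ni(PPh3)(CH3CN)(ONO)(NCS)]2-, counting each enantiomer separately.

2

Only one geometric arrangement is possible; it has no improper symmetry element, so it exists as a pair of enantiomers (2 stereoisomers).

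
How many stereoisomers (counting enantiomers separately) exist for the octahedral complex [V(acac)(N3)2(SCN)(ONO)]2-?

6

The six octahedral sites form three mutually perpendicular trans pairs.
Each acac is bidentate and must span two cis positions.
There are 4 geometric isomers: N3 trans; N3 cis (3 arrangements, 2 chiral).
Of these, 2 lack any improper symmetry element and so occur as enantiomeric pairs, giving 4 + 2 = 6 stereoisomers in total.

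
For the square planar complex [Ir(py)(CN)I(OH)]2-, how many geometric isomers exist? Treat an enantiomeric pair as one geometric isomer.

A square has two trans pairs of vertices; adjacent vertices are cis.
Systematic placement gives 3 geometric isomers: (CN/OH trans, I/py trans); (CN/py trans, I/OH trans); (CN/I trans, OH/py trans).

3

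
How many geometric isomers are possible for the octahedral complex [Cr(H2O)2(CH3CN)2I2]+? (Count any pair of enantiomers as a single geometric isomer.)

An octahedron has six vertices in three trans pairs; every non-trans pair is cis.
Systematic placement gives 5 geometric isomers: H2O trans, CH3CN trans, I trans; H2O cis, CH3CN trans, I cis; H2O cis, CH3CN cis, I trans; H2O cis, CH3CN cis, I cis (chiral); H2O trans, CH3CN cis, I cis.

5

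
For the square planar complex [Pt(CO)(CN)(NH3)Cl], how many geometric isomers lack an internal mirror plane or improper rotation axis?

In a square planar complex each vertex has one trans partner and two cis neighbours.
There are 3 geometric isomers: (CN/Cl trans, CO/NH3 trans); (CN/NH3 trans, CO/Cl trans); (CN/CO trans, Cl/NH3 trans).
Each arrangement has an internal mirror plane or centre of symmetry, so none is chiral.

0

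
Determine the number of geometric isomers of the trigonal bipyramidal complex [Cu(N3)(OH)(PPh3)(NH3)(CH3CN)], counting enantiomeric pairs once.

10

In a trigonal bipyramid the two axial positions differ from the three equatorial ones.
Placing the ligands in turn and identifying arrangements related by rotation or reflection leaves 10 distinct geometric isomers.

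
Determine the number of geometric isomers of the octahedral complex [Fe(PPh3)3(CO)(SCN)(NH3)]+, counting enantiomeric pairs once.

4

In an octahedral complex each vertex has one trans partner and four cis neighbours.
There are 4 geometric isomers: PPh3 mer (3 arrangements); PPh3 fac (chiral).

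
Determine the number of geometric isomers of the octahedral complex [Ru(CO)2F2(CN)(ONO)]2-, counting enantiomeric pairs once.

6

An octahedron has six vertices in three trans pairs; every non-trans pair is cis.
Systematic placement gives 6 geometric isomers: CO cis, F cis (3 arrangements, 2 chiral); CO cis, F trans; CO trans, F cis; CO trans, F trans.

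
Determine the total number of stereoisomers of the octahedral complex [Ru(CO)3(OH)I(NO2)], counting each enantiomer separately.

In an octahedral complex each vertex has one trans partner and four cis neighbours.
There are 4 geometric isomers: CO mer (3 arrangements); CO fac (chiral).
One of these lacks any improper symmetry element and so occurs as an enantiomeric pair, giving 4 + 1 = 5 stereoisomers in total.

5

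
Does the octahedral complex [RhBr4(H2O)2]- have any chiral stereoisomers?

An octahedron has six vertices in three trans pairs; every non-trans pair is cis.
The distinct arrangements are (2 in all): H2O trans; H2O cis.
Each arrangement has an internal mirror plane or centre of symmetry, so none is chiral.

no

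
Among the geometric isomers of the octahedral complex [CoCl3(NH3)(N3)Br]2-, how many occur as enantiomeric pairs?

There are 4 geometric isomers: Cl mer (3 arrangements); Cl fac (chiral).
One of these lacks any improper symmetry element and so occurs as an enantiomeric pair, giving 4 + 1 = 5 stereoisomers in total.

1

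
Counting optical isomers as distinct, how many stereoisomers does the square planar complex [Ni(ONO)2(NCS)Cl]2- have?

2

A square has two trans pairs of vertices; adjacent vertices are cis.
Systematic placement gives 2 geometric isomers: ONO cis; ONO trans.
Each arrangement has an internal mirror plane or centre of symmetry, so none is chiral.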